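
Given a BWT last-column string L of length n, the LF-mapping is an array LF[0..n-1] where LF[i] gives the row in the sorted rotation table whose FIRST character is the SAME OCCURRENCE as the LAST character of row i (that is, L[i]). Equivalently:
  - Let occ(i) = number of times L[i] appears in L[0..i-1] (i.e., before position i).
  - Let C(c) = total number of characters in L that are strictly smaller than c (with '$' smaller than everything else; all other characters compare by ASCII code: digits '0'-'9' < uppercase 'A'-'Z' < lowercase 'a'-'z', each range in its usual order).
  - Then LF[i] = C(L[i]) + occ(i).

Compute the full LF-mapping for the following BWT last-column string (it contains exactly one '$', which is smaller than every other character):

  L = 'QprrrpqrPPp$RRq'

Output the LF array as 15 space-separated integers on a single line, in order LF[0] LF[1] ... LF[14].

Answer: 3 6 11 12 13 7 9 14 1 2 8 0 4 5 10

Derivation:
Char counts: '$':1, 'P':2, 'Q':1, 'R':2, 'p':3, 'q':2, 'r':4
C (first-col start): C('$')=0, C('P')=1, C('Q')=3, C('R')=4, C('p')=6, C('q')=9, C('r')=11
L[0]='Q': occ=0, LF[0]=C('Q')+0=3+0=3
L[1]='p': occ=0, LF[1]=C('p')+0=6+0=6
L[2]='r': occ=0, LF[2]=C('r')+0=11+0=11
L[3]='r': occ=1, LF[3]=C('r')+1=11+1=12
L[4]='r': occ=2, LF[4]=C('r')+2=11+2=13
L[5]='p': occ=1, LF[5]=C('p')+1=6+1=7
L[6]='q': occ=0, LF[6]=C('q')+0=9+0=9
L[7]='r': occ=3, LF[7]=C('r')+3=11+3=14
L[8]='P': occ=0, LF[8]=C('P')+0=1+0=1
L[9]='P': occ=1, LF[9]=C('P')+1=1+1=2
L[10]='p': occ=2, LF[10]=C('p')+2=6+2=8
L[11]='$': occ=0, LF[11]=C('$')+0=0+0=0
L[12]='R': occ=0, LF[12]=C('R')+0=4+0=4
L[13]='R': occ=1, LF[13]=C('R')+1=4+1=5
L[14]='q': occ=1, LF[14]=C('q')+1=9+1=10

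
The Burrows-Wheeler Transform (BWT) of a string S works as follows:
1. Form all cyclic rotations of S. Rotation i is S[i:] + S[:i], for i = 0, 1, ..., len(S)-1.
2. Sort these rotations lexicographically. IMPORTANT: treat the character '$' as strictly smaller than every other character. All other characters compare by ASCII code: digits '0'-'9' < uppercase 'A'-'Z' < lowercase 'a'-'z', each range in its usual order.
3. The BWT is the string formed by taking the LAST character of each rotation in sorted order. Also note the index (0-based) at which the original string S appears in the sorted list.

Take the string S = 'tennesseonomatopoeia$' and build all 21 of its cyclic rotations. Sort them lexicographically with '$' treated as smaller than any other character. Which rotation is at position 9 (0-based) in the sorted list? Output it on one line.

All 21 rotations (rotation i = S[i:]+S[:i]):
  rot[0] = tennesseonomatopoeia$
  rot[1] = ennesseonomatopoeia$t
  rot[2] = nnesseonomatopoeia$te
  rot[3] = nesseonomatopoeia$ten
  rot[4] = esseonomatopoeia$tenn
  rot[5] = sseonomatopoeia$tenne
  rot[6] = seonomatopoeia$tennes
  rot[7] = eonomatopoeia$tenness
  rot[8] = onomatopoeia$tennesse
  rot[9] = nomatopoeia$tennesseo
  rot[10] = omatopoeia$tennesseon
  rot[11] = matopoeia$tennesseono
  rot[12] = atopoeia$tennesseonom
  rot[13] = topoeia$tennesseonoma
  rot[14] = opoeia$tennesseonomat
  rot[15] = poeia$tennesseonomato
  rot[16] = oeia$tennesseonomatop
  rot[17] = eia$tennesseonomatopo
  rot[18] = ia$tennesseonomatopoe
  rot[19] = a$tennesseonomatopoei
  rot[20] = $tennesseonomatopoeia
Sorted (with $ < everything):
  sorted[0] = $tennesseonomatopoeia
  sorted[1] = a$tennesseonomatopoei
  sorted[2] = atopoeia$tennesseonom
  sorted[3] = eia$tennesseonomatopo
  sorted[4] = ennesseonomatopoeia$t
  sorted[5] = eonomatopoeia$tenness
  sorted[6] = esseonomatopoeia$tenn
  sorted[7] = ia$tennesseonomatopoe
  sorted[8] = matopoeia$tennesseono
  sorted[9] = nesseonomatopoeia$ten
  sorted[10] = nnesseonomatopoeia$te
  sorted[11] = nomatopoeia$tennesseo
  sorted[12] = oeia$tennesseonomatop
  sorted[13] = omatopoeia$tennesseon
  sorted[14] = onomatopoeia$tennesse
  sorted[15] = opoeia$tennesseonomat
  sorted[16] = poeia$tennesseonomato
  sorted[17] = seonomatopoeia$tennes
  sorted[18] = sseonomatopoeia$tenne
  sorted[19] = tennesseonomatopoeia$
  sorted[20] = topoeia$tennesseonoma
sorted[9] = nesseonomatopoeia$ten

Answer: nesseonomatopoeia$ten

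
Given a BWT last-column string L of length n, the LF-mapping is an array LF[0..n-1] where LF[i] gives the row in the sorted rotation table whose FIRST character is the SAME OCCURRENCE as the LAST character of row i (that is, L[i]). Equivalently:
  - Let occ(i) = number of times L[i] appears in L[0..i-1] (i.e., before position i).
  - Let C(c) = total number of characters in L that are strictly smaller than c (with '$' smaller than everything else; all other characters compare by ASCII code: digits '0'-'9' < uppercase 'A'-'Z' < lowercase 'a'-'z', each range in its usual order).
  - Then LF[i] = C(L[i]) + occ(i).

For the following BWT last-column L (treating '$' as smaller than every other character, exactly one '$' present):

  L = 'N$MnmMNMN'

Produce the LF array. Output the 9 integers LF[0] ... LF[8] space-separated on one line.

Char counts: '$':1, 'M':3, 'N':3, 'm':1, 'n':1
C (first-col start): C('$')=0, C('M')=1, C('N')=4, C('m')=7, C('n')=8
L[0]='N': occ=0, LF[0]=C('N')+0=4+0=4
L[1]='$': occ=0, LF[1]=C('$')+0=0+0=0
L[2]='M': occ=0, LF[2]=C('M')+0=1+0=1
L[3]='n': occ=0, LF[3]=C('n')+0=8+0=8
L[4]='m': occ=0, LF[4]=C('m')+0=7+0=7
L[5]='M': occ=1, LF[5]=C('M')+1=1+1=2
L[6]='N': occ=1, LF[6]=C('N')+1=4+1=5
L[7]='M': occ=2, LF[7]=C('M')+2=1+2=3
L[8]='N': occ=2, LF[8]=C('N')+2=4+2=6

Answer: 4 0 1 8 7 2 5 3 6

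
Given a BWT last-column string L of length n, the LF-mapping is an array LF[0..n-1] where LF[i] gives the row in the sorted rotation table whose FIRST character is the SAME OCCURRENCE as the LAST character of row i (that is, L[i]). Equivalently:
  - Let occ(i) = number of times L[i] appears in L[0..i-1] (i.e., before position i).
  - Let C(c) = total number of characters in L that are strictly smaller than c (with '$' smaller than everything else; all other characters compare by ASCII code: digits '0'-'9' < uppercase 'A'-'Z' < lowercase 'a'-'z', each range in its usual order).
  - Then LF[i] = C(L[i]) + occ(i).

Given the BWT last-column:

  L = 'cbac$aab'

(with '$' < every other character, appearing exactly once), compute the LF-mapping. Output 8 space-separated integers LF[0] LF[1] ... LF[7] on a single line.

Answer: 6 4 1 7 0 2 3 5

Derivation:
Char counts: '$':1, 'a':3, 'b':2, 'c':2
C (first-col start): C('$')=0, C('a')=1, C('b')=4, C('c')=6
L[0]='c': occ=0, LF[0]=C('c')+0=6+0=6
L[1]='b': occ=0, LF[1]=C('b')+0=4+0=4
L[2]='a': occ=0, LF[2]=C('a')+0=1+0=1
L[3]='c': occ=1, LF[3]=C('c')+1=6+1=7
L[4]='$': occ=0, LF[4]=C('$')+0=0+0=0
L[5]='a': occ=1, LF[5]=C('a')+1=1+1=2
L[6]='a': occ=2, LF[6]=C('a')+2=1+2=3
L[7]='b': occ=1, LF[7]=C('b')+1=4+1=5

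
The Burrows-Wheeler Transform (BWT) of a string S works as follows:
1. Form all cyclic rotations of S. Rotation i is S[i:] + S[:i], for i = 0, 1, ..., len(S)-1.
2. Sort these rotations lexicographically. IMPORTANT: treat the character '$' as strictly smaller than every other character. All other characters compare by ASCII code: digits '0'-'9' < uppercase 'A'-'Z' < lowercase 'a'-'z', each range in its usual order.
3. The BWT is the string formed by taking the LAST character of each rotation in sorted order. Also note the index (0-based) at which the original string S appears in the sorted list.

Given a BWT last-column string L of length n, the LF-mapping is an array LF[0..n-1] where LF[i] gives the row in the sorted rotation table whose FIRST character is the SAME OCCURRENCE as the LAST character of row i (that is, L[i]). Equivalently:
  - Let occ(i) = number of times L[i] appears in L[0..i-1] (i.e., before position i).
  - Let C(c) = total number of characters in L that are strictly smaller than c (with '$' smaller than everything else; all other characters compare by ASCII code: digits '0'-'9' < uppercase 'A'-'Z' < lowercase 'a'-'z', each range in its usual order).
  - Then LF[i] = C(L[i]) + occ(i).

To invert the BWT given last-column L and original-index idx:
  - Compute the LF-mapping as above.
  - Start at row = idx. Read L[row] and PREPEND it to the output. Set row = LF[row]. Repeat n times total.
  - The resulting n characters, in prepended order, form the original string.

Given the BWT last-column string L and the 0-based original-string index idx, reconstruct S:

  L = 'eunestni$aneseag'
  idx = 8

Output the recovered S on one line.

Answer: iguanatennessee$

Derivation:
LF mapping: 3 15 9 4 12 14 10 8 0 1 11 5 13 6 2 7
Walk LF starting at row 8, prepending L[row]:
  step 1: row=8, L[8]='$', prepend. Next row=LF[8]=0
  step 2: row=0, L[0]='e', prepend. Next row=LF[0]=3
  step 3: row=3, L[3]='e', prepend. Next row=LF[3]=4
  step 4: row=4, L[4]='s', prepend. Next row=LF[4]=12
  step 5: row=12, L[12]='s', prepend. Next row=LF[12]=13
  step 6: row=13, L[13]='e', prepend. Next row=LF[13]=6
  step 7: row=6, L[6]='n', prepend. Next row=LF[6]=10
  step 8: row=10, L[10]='n', prepend. Next row=LF[10]=11
  step 9: row=11, L[11]='e', prepend. Next row=LF[11]=5
  step 10: row=5, L[5]='t', prepend. Next row=LF[5]=14
  step 11: row=14, L[14]='a', prepend. Next row=LF[14]=2
  step 12: row=2, L[2]='n', prepend. Next row=LF[2]=9
  step 13: row=9, L[9]='a', prepend. Next row=LF[9]=1
  step 14: row=1, L[1]='u', prepend. Next row=LF[1]=15
  step 15: row=15, L[15]='g', prepend. Next row=LF[15]=7
  step 16: row=7, L[7]='i', prepend. Next row=LF[7]=8
Reversed output: iguanatennessee$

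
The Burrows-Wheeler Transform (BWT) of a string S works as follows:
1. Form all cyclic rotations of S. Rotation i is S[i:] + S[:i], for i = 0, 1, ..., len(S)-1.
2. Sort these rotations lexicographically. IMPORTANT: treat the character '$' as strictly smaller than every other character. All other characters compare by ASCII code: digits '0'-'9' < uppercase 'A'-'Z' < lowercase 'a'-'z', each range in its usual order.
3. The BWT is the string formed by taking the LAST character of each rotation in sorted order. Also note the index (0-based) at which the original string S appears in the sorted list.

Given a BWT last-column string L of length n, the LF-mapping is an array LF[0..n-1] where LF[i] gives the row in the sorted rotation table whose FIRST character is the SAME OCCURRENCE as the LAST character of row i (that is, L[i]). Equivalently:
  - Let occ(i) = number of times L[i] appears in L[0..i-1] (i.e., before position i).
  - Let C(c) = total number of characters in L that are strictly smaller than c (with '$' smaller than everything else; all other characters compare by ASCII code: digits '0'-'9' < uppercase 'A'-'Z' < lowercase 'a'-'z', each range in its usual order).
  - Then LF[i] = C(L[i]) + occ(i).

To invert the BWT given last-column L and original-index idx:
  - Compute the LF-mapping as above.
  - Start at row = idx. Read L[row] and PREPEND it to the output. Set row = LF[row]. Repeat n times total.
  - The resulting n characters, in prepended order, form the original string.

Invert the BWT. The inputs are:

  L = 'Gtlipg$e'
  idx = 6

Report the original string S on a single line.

Answer: pigletG$

Derivation:
LF mapping: 1 7 5 4 6 3 0 2
Walk LF starting at row 6, prepending L[row]:
  step 1: row=6, L[6]='$', prepend. Next row=LF[6]=0
  step 2: row=0, L[0]='G', prepend. Next row=LF[0]=1
  step 3: row=1, L[1]='t', prepend. Next row=LF[1]=7
  step 4: row=7, L[7]='e', prepend. Next row=LF[7]=2
  step 5: row=2, L[2]='l', prepend. Next row=LF[2]=5
  step 6: row=5, L[5]='g', prepend. Next row=LF[5]=3
  step 7: row=3, L[3]='i', prepend. Next row=LF[3]=4
  step 8: row=4, L[4]='p', prepend. Next row=LF[4]=6
Reversed output: pigletG$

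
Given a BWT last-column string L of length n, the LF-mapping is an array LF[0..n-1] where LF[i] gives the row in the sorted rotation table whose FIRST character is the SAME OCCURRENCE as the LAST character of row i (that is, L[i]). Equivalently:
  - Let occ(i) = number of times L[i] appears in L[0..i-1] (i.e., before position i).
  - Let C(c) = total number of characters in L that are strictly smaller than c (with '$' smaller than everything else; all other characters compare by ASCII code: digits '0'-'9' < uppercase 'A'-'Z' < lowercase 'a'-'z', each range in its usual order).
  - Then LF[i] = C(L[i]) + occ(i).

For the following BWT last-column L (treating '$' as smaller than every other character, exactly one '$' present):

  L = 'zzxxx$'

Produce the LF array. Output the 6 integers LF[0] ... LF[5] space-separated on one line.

Char counts: '$':1, 'x':3, 'z':2
C (first-col start): C('$')=0, C('x')=1, C('z')=4
L[0]='z': occ=0, LF[0]=C('z')+0=4+0=4
L[1]='z': occ=1, LF[1]=C('z')+1=4+1=5
L[2]='x': occ=0, LF[2]=C('x')+0=1+0=1
L[3]='x': occ=1, LF[3]=C('x')+1=1+1=2
L[4]='x': occ=2, LF[4]=C('x')+2=1+2=3
L[5]='$': occ=0, LF[5]=C('$')+0=0+0=0

Answer: 4 5 1 2 3 0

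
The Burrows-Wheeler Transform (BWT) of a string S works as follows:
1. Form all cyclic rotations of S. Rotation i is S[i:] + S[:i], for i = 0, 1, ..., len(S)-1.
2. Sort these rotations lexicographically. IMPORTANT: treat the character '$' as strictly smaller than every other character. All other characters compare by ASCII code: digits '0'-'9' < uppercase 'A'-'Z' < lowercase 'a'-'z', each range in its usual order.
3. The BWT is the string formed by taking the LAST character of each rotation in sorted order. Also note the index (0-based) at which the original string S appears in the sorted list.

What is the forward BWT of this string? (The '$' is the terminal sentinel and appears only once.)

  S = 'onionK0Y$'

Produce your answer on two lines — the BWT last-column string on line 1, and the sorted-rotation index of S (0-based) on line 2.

Answer: YKn0nooi$
8

Derivation:
All 9 rotations (rotation i = S[i:]+S[:i]):
  rot[0] = onionK0Y$
  rot[1] = nionK0Y$o
  rot[2] = ionK0Y$on
  rot[3] = onK0Y$oni
  rot[4] = nK0Y$onio
  rot[5] = K0Y$onion
  rot[6] = 0Y$onionK
  rot[7] = Y$onionK0
  rot[8] = $onionK0Y
Sorted (with $ < everything):
  sorted[0] = $onionK0Y  (last char: 'Y')
  sorted[1] = 0Y$onionK  (last char: 'K')
  sorted[2] = K0Y$onion  (last char: 'n')
  sorted[3] = Y$onionK0  (last char: '0')
  sorted[4] = ionK0Y$on  (last char: 'n')
  sorted[5] = nK0Y$onio  (last char: 'o')
  sorted[6] = nionK0Y$o  (last char: 'o')
  sorted[7] = onK0Y$oni  (last char: 'i')
  sorted[8] = onionK0Y$  (last char: '$')
Last column: YKn0nooi$
Original string S is at sorted index 8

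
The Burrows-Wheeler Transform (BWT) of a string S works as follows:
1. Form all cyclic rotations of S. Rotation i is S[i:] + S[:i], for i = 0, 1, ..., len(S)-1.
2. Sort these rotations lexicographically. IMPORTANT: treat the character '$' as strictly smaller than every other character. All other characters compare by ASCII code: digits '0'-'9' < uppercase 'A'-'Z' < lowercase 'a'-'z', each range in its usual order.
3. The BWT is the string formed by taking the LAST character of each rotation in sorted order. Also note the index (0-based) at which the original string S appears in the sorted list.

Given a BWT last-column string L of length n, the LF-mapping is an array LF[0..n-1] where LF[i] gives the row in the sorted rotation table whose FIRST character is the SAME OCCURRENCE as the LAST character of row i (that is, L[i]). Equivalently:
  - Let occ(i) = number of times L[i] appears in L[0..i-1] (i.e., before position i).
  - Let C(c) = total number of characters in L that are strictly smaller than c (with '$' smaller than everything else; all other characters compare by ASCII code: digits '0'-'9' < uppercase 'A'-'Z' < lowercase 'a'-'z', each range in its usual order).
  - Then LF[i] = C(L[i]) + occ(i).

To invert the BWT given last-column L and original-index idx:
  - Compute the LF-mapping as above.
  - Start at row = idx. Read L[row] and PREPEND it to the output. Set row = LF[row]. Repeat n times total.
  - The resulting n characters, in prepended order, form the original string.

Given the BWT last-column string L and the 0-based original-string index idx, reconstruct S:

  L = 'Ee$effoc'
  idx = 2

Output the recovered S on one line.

Answer: coffeeE$

Derivation:
LF mapping: 1 3 0 4 5 6 7 2
Walk LF starting at row 2, prepending L[row]:
  step 1: row=2, L[2]='$', prepend. Next row=LF[2]=0
  step 2: row=0, L[0]='E', prepend. Next row=LF[0]=1
  step 3: row=1, L[1]='e', prepend. Next row=LF[1]=3
  step 4: row=3, L[3]='e', prepend. Next row=LF[3]=4
  step 5: row=4, L[4]='f', prepend. Next row=LF[4]=5
  step 6: row=5, L[5]='f', prepend. Next row=LF[5]=6
  step 7: row=6, L[6]='o', prepend. Next row=LF[6]=7
  step 8: row=7, L[7]='c', prepend. Next row=LF[7]=2
Reversed output: coffeeE$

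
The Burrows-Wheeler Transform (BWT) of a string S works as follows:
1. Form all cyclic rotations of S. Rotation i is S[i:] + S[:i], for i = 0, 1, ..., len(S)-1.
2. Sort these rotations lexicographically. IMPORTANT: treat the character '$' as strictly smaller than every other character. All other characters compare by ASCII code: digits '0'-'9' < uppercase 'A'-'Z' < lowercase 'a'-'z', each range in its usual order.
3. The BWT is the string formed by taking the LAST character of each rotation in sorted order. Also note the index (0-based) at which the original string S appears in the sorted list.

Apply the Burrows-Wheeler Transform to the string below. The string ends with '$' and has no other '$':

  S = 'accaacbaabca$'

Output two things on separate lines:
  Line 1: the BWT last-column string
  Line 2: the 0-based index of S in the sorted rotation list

All 13 rotations (rotation i = S[i:]+S[:i]):
  rot[0] = accaacbaabca$
  rot[1] = ccaacbaabca$a
  rot[2] = caacbaabca$ac
  rot[3] = aacbaabca$acc
  rot[4] = acbaabca$acca
  rot[5] = cbaabca$accaa
  rot[6] = baabca$accaac
  rot[7] = aabca$accaacb
  rot[8] = abca$accaacba
  rot[9] = bca$accaacbaa
  rot[10] = ca$accaacbaab
  rot[11] = a$accaacbaabc
  rot[12] = $accaacbaabca
Sorted (with $ < everything):
  sorted[0] = $accaacbaabca  (last char: 'a')
  sorted[1] = a$accaacbaabc  (last char: 'c')
  sorted[2] = aabca$accaacb  (last char: 'b')
  sorted[3] = aacbaabca$acc  (last char: 'c')
  sorted[4] = abca$accaacba  (last char: 'a')
  sorted[5] = acbaabca$acca  (last char: 'a')
  sorted[6] = accaacbaabca$  (last char: '$')
  sorted[7] = baabca$accaac  (last char: 'c')
  sorted[8] = bca$accaacbaa  (last char: 'a')
  sorted[9] = ca$accaacbaab  (last char: 'b')
  sorted[10] = caacbaabca$ac  (last char: 'c')
  sorted[11] = cbaabca$accaa  (last char: 'a')
  sorted[12] = ccaacbaabca$a  (last char: 'a')
Last column: acbcaa$cabcaa
Original string S is at sorted index 6

Answer: acbcaa$cabcaa
6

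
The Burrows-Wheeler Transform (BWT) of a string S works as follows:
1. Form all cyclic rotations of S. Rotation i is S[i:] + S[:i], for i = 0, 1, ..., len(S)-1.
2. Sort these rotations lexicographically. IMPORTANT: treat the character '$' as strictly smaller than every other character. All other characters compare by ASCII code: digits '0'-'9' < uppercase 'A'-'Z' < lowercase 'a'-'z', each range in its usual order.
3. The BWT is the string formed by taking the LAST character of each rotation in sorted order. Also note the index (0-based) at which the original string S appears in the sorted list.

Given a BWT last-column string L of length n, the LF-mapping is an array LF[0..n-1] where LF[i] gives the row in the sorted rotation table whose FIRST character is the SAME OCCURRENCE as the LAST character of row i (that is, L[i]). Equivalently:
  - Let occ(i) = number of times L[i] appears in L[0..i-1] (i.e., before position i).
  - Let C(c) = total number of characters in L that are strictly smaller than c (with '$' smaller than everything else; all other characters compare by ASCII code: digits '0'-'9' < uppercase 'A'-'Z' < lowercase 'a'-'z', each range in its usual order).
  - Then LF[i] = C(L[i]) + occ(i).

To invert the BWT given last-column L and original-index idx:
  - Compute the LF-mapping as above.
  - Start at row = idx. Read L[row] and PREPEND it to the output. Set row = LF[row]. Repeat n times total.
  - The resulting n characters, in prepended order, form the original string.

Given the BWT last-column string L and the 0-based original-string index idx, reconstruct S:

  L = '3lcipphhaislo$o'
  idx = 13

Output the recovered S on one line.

LF mapping: 1 8 3 6 12 13 4 5 2 7 14 9 10 0 11
Walk LF starting at row 13, prepending L[row]:
  step 1: row=13, L[13]='$', prepend. Next row=LF[13]=0
  step 2: row=0, L[0]='3', prepend. Next row=LF[0]=1
  step 3: row=1, L[1]='l', prepend. Next row=LF[1]=8
  step 4: row=8, L[8]='a', prepend. Next row=LF[8]=2
  step 5: row=2, L[2]='c', prepend. Next row=LF[2]=3
  step 6: row=3, L[3]='i', prepend. Next row=LF[3]=6
  step 7: row=6, L[6]='h', prepend. Next row=LF[6]=4
  step 8: row=4, L[4]='p', prepend. Next row=LF[4]=12
  step 9: row=12, L[12]='o', prepend. Next row=LF[12]=10
  step 10: row=10, L[10]='s', prepend. Next row=LF[10]=14
  step 11: row=14, L[14]='o', prepend. Next row=LF[14]=11
  step 12: row=11, L[11]='l', prepend. Next row=LF[11]=9
  step 13: row=9, L[9]='i', prepend. Next row=LF[9]=7
  step 14: row=7, L[7]='h', prepend. Next row=LF[7]=5
  step 15: row=5, L[5]='p', prepend. Next row=LF[5]=13
Reversed output: philosophical3$

Answer: philosophical3$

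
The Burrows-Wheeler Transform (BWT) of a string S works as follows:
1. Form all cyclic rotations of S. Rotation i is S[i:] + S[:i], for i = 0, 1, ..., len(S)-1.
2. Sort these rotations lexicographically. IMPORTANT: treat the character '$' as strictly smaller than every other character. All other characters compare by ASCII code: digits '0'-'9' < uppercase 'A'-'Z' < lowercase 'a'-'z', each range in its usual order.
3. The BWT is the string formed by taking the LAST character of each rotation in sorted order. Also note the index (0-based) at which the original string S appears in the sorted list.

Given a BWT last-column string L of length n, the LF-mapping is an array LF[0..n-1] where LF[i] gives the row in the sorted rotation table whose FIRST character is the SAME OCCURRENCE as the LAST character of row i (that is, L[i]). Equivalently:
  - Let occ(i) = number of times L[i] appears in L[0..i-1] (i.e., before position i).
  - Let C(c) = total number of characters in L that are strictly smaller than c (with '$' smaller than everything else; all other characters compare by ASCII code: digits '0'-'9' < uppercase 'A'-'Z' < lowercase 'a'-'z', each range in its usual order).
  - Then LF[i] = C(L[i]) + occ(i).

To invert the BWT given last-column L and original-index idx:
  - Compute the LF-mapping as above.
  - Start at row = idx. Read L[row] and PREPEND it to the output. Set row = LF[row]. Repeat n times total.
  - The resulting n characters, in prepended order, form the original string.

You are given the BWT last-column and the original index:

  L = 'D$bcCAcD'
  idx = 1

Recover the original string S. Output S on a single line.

LF mapping: 3 0 5 6 2 1 7 4
Walk LF starting at row 1, prepending L[row]:
  step 1: row=1, L[1]='$', prepend. Next row=LF[1]=0
  step 2: row=0, L[0]='D', prepend. Next row=LF[0]=3
  step 3: row=3, L[3]='c', prepend. Next row=LF[3]=6
  step 4: row=6, L[6]='c', prepend. Next row=LF[6]=7
  step 5: row=7, L[7]='D', prepend. Next row=LF[7]=4
  step 6: row=4, L[4]='C', prepend. Next row=LF[4]=2
  step 7: row=2, L[2]='b', prepend. Next row=LF[2]=5
  step 8: row=5, L[5]='A', prepend. Next row=LF[5]=1
Reversed output: AbCDccD$

Answer: AbCDccD$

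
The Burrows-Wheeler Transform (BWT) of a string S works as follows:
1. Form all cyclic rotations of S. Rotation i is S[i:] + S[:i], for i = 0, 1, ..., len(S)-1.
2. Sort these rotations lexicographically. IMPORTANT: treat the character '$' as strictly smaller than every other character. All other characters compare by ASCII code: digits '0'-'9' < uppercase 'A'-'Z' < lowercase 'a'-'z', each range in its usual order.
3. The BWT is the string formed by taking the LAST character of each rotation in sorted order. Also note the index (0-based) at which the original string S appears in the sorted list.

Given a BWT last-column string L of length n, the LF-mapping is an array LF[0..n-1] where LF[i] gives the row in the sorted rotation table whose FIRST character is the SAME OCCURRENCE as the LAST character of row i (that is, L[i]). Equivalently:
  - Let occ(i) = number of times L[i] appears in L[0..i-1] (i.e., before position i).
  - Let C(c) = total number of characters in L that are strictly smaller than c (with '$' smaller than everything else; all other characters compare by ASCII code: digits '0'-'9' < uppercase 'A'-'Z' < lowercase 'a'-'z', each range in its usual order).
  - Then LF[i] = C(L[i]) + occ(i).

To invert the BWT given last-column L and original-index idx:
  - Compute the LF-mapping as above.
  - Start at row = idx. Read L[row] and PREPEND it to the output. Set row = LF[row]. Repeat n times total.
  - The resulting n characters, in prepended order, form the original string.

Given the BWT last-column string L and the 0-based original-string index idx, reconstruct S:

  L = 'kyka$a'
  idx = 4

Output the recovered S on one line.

Answer: kayak$

Derivation:
LF mapping: 3 5 4 1 0 2
Walk LF starting at row 4, prepending L[row]:
  step 1: row=4, L[4]='$', prepend. Next row=LF[4]=0
  step 2: row=0, L[0]='k', prepend. Next row=LF[0]=3
  step 3: row=3, L[3]='a', prepend. Next row=LF[3]=1
  step 4: row=1, L[1]='y', prepend. Next row=LF[1]=5
  step 5: row=5, L[5]='a', prepend. Next row=LF[5]=2
  step 6: row=2, L[2]='k', prepend. Next row=LF[2]=4
Reversed output: kayak$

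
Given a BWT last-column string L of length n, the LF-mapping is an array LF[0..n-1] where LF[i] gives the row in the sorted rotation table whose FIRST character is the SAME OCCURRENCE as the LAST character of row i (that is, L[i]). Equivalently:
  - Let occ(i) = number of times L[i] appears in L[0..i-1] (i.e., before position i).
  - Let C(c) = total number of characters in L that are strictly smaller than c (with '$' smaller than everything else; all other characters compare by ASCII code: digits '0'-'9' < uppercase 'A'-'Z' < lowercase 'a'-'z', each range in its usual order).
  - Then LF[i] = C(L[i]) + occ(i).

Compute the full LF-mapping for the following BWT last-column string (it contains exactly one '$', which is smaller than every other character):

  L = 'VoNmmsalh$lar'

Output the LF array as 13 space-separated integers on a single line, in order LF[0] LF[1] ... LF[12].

Answer: 2 10 1 8 9 12 3 6 5 0 7 4 11

Derivation:
Char counts: '$':1, 'N':1, 'V':1, 'a':2, 'h':1, 'l':2, 'm':2, 'o':1, 'r':1, 's':1
C (first-col start): C('$')=0, C('N')=1, C('V')=2, C('a')=3, C('h')=5, C('l')=6, C('m')=8, C('o')=10, C('r')=11, C('s')=12
L[0]='V': occ=0, LF[0]=C('V')+0=2+0=2
L[1]='o': occ=0, LF[1]=C('o')+0=10+0=10
L[2]='N': occ=0, LF[2]=C('N')+0=1+0=1
L[3]='m': occ=0, LF[3]=C('m')+0=8+0=8
L[4]='m': occ=1, LF[4]=C('m')+1=8+1=9
L[5]='s': occ=0, LF[5]=C('s')+0=12+0=12
L[6]='a': occ=0, LF[6]=C('a')+0=3+0=3
L[7]='l': occ=0, LF[7]=C('l')+0=6+0=6
L[8]='h': occ=0, LF[8]=C('h')+0=5+0=5
L[9]='$': occ=0, LF[9]=C('$')+0=0+0=0
L[10]='l': occ=1, LF[10]=C('l')+1=6+1=7
L[11]='a': occ=1, LF[11]=C('a')+1=3+1=4
L[12]='r': occ=0, LF[12]=C('r')+0=11+0=11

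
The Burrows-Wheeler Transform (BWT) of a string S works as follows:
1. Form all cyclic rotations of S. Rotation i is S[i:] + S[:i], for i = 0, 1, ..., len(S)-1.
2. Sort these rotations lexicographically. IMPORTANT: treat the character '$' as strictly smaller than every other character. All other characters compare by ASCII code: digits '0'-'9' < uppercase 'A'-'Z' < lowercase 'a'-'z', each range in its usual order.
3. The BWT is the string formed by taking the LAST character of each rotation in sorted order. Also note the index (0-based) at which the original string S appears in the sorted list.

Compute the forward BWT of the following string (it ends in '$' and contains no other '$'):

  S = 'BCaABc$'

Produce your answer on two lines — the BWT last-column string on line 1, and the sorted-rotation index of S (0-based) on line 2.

Answer: ca$ABCB
2

Derivation:
All 7 rotations (rotation i = S[i:]+S[:i]):
  rot[0] = BCaABc$
  rot[1] = CaABc$B
  rot[2] = aABc$BC
  rot[3] = ABc$BCa
  rot[4] = Bc$BCaA
  rot[5] = c$BCaAB
  rot[6] = $BCaABc
Sorted (with $ < everything):
  sorted[0] = $BCaABc  (last char: 'c')
  sorted[1] = ABc$BCa  (last char: 'a')
  sorted[2] = BCaABc$  (last char: '$')
  sorted[3] = Bc$BCaA  (last char: 'A')
  sorted[4] = CaABc$B  (last char: 'B')
  sorted[5] = aABc$BC  (last char: 'C')
  sorted[6] = c$BCaAB  (last char: 'B')
Last column: ca$ABCB
Original string S is at sorted index 2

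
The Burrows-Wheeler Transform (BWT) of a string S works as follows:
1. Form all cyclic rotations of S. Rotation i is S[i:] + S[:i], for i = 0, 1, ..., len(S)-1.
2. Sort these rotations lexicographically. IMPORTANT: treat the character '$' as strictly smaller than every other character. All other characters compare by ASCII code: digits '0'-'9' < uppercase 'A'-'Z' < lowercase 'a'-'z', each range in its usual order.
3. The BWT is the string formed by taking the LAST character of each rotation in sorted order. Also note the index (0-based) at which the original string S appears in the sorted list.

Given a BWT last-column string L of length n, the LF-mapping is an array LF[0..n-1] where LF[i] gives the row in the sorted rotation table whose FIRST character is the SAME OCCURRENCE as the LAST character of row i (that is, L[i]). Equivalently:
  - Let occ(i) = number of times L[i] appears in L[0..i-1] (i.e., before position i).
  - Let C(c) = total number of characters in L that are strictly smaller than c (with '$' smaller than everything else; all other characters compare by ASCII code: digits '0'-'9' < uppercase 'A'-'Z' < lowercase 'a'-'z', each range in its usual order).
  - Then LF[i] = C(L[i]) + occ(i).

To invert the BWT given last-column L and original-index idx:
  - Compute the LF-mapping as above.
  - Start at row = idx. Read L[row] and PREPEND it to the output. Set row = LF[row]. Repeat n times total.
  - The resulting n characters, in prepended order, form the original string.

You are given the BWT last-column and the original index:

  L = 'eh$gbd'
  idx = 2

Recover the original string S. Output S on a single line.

Answer: dhbge$

Derivation:
LF mapping: 3 5 0 4 1 2
Walk LF starting at row 2, prepending L[row]:
  step 1: row=2, L[2]='$', prepend. Next row=LF[2]=0
  step 2: row=0, L[0]='e', prepend. Next row=LF[0]=3
  step 3: row=3, L[3]='g', prepend. Next row=LF[3]=4
  step 4: row=4, L[4]='b', prepend. Next row=LF[4]=1
  step 5: row=1, L[1]='h', prepend. Next row=LF[1]=5
  step 6: row=5, L[5]='d', prepend. Next row=LF[5]=2
Reversed output: dhbge$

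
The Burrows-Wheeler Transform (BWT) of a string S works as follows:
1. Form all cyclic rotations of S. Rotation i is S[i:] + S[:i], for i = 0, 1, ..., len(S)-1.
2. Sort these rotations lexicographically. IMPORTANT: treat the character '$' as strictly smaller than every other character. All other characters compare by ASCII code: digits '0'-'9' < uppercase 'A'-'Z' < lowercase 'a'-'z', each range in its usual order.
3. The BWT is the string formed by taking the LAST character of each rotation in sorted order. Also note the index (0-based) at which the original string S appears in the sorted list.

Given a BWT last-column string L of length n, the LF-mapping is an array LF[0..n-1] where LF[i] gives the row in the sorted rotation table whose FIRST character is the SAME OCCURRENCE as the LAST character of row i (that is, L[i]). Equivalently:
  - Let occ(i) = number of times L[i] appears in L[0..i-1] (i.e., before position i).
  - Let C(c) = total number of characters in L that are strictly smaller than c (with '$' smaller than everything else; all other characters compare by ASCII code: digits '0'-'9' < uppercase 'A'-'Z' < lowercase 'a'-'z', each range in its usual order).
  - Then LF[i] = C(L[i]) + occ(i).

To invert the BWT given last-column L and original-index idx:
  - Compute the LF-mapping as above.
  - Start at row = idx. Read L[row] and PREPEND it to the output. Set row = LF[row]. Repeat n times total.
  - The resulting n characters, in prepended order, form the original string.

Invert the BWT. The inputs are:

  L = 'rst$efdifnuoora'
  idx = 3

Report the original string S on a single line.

LF mapping: 10 12 13 0 3 4 2 6 5 7 14 8 9 11 1
Walk LF starting at row 3, prepending L[row]:
  step 1: row=3, L[3]='$', prepend. Next row=LF[3]=0
  step 2: row=0, L[0]='r', prepend. Next row=LF[0]=10
  step 3: row=10, L[10]='u', prepend. Next row=LF[10]=14
  step 4: row=14, L[14]='a', prepend. Next row=LF[14]=1
  step 5: row=1, L[1]='s', prepend. Next row=LF[1]=12
  step 6: row=12, L[12]='o', prepend. Next row=LF[12]=9
  step 7: row=9, L[9]='n', prepend. Next row=LF[9]=7
  step 8: row=7, L[7]='i', prepend. Next row=LF[7]=6
  step 9: row=6, L[6]='d', prepend. Next row=LF[6]=2
  step 10: row=2, L[2]='t', prepend. Next row=LF[2]=13
  step 11: row=13, L[13]='r', prepend. Next row=LF[13]=11
  step 12: row=11, L[11]='o', prepend. Next row=LF[11]=8
  step 13: row=8, L[8]='f', prepend. Next row=LF[8]=5
  step 14: row=5, L[5]='f', prepend. Next row=LF[5]=4
  step 15: row=4, L[4]='e', prepend. Next row=LF[4]=3
Reversed output: effortdinosaur$

Answer: effortdinosaur$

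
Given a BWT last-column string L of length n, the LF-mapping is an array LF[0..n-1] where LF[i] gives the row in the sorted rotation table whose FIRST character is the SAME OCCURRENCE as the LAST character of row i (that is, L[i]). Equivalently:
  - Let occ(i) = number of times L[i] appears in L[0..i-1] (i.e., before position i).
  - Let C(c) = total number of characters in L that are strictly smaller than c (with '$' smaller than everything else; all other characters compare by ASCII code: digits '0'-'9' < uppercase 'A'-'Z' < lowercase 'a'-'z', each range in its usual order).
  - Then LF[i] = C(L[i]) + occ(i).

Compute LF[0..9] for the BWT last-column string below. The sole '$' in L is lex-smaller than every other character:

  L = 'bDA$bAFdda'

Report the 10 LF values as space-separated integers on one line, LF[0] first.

Answer: 6 3 1 0 7 2 4 8 9 5

Derivation:
Char counts: '$':1, 'A':2, 'D':1, 'F':1, 'a':1, 'b':2, 'd':2
C (first-col start): C('$')=0, C('A')=1, C('D')=3, C('F')=4, C('a')=5, C('b')=6, C('d')=8
L[0]='b': occ=0, LF[0]=C('b')+0=6+0=6
L[1]='D': occ=0, LF[1]=C('D')+0=3+0=3
L[2]='A': occ=0, LF[2]=C('A')+0=1+0=1
L[3]='$': occ=0, LF[3]=C('$')+0=0+0=0
L[4]='b': occ=1, LF[4]=C('b')+1=6+1=7
L[5]='A': occ=1, LF[5]=C('A')+1=1+1=2
L[6]='F': occ=0, LF[6]=C('F')+0=4+0=4
L[7]='d': occ=0, LF[7]=C('d')+0=8+0=8
L[8]='d': occ=1, LF[8]=C('d')+1=8+1=9
L[9]='a': occ=0, LF[9]=C('a')+0=5+0=5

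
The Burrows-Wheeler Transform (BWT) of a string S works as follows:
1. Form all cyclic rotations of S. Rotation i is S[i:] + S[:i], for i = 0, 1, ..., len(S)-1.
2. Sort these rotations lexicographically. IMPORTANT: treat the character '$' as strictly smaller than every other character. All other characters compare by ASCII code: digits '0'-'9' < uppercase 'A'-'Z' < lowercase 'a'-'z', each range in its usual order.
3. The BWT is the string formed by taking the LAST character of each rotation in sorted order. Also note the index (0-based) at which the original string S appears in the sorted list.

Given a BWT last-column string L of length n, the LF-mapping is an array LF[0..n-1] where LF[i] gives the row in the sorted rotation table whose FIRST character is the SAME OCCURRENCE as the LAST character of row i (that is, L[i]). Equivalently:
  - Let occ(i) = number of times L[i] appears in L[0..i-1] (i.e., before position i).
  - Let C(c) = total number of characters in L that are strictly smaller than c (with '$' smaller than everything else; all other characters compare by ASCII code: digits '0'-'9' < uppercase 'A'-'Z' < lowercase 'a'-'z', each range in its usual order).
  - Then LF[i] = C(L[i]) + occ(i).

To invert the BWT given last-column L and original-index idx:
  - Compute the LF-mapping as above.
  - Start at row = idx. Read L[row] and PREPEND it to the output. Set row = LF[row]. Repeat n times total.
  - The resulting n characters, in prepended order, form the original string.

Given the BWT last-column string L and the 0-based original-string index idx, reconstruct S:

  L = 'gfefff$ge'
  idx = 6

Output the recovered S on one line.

LF mapping: 7 3 1 4 5 6 0 8 2
Walk LF starting at row 6, prepending L[row]:
  step 1: row=6, L[6]='$', prepend. Next row=LF[6]=0
  step 2: row=0, L[0]='g', prepend. Next row=LF[0]=7
  step 3: row=7, L[7]='g', prepend. Next row=LF[7]=8
  step 4: row=8, L[8]='e', prepend. Next row=LF[8]=2
  step 5: row=2, L[2]='e', prepend. Next row=LF[2]=1
  step 6: row=1, L[1]='f', prepend. Next row=LF[1]=3
  step 7: row=3, L[3]='f', prepend. Next row=LF[3]=4
  step 8: row=4, L[4]='f', prepend. Next row=LF[4]=5
  step 9: row=5, L[5]='f', prepend. Next row=LF[5]=6
Reversed output: ffffeegg$

Answer: ffffeegg$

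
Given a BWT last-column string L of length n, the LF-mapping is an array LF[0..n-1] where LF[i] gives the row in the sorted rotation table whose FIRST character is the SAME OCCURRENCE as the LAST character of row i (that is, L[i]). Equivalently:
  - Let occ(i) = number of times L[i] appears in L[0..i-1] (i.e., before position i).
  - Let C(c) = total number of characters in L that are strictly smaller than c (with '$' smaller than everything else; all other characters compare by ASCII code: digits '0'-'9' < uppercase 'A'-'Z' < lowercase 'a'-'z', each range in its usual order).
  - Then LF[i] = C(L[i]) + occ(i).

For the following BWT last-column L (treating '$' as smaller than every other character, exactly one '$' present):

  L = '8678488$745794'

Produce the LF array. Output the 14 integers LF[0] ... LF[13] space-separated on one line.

Char counts: '$':1, '4':3, '5':1, '6':1, '7':3, '8':4, '9':1
C (first-col start): C('$')=0, C('4')=1, C('5')=4, C('6')=5, C('7')=6, C('8')=9, C('9')=13
L[0]='8': occ=0, LF[0]=C('8')+0=9+0=9
L[1]='6': occ=0, LF[1]=C('6')+0=5+0=5
L[2]='7': occ=0, LF[2]=C('7')+0=6+0=6
L[3]='8': occ=1, LF[3]=C('8')+1=9+1=10
L[4]='4': occ=0, LF[4]=C('4')+0=1+0=1
L[5]='8': occ=2, LF[5]=C('8')+2=9+2=11
L[6]='8': occ=3, LF[6]=C('8')+3=9+3=12
L[7]='$': occ=0, LF[7]=C('$')+0=0+0=0
L[8]='7': occ=1, LF[8]=C('7')+1=6+1=7
L[9]='4': occ=1, LF[9]=C('4')+1=1+1=2
L[10]='5': occ=0, LF[10]=C('5')+0=4+0=4
L[11]='7': occ=2, LF[11]=C('7')+2=6+2=8
L[12]='9': occ=0, LF[12]=C('9')+0=13+0=13
L[13]='4': occ=2, LF[13]=C('4')+2=1+2=3

Answer: 9 5 6 10 1 11 12 0 7 2 4 8 13 3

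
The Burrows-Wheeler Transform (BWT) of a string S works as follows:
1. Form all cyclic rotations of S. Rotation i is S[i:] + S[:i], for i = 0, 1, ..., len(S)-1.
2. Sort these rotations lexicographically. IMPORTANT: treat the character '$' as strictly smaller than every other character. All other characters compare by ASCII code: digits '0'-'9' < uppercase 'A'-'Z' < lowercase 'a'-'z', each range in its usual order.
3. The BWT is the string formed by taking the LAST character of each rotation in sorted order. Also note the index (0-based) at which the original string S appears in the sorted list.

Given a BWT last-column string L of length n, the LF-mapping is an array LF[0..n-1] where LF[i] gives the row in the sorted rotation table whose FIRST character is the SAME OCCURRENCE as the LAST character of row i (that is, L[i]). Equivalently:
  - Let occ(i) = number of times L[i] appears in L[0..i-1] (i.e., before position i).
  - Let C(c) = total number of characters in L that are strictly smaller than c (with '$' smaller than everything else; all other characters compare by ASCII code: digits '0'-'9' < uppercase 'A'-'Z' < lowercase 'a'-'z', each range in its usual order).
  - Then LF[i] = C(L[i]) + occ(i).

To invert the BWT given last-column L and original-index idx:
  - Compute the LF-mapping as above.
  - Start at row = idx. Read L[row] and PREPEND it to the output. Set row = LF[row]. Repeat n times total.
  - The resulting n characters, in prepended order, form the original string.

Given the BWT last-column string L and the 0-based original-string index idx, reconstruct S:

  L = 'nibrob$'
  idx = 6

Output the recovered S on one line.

LF mapping: 4 3 1 6 5 2 0
Walk LF starting at row 6, prepending L[row]:
  step 1: row=6, L[6]='$', prepend. Next row=LF[6]=0
  step 2: row=0, L[0]='n', prepend. Next row=LF[0]=4
  step 3: row=4, L[4]='o', prepend. Next row=LF[4]=5
  step 4: row=5, L[5]='b', prepend. Next row=LF[5]=2
  step 5: row=2, L[2]='b', prepend. Next row=LF[2]=1
  step 6: row=1, L[1]='i', prepend. Next row=LF[1]=3
  step 7: row=3, L[3]='r', prepend. Next row=LF[3]=6
Reversed output: ribbon$

Answer: ribbon$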